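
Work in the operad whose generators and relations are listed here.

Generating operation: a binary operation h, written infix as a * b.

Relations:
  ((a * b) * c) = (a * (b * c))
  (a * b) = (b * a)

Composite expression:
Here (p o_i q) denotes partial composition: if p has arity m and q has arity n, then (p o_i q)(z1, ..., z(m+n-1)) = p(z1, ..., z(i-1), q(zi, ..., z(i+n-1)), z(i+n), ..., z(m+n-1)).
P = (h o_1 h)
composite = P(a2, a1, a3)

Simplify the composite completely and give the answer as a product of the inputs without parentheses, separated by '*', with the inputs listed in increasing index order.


a1 * a2 * a3


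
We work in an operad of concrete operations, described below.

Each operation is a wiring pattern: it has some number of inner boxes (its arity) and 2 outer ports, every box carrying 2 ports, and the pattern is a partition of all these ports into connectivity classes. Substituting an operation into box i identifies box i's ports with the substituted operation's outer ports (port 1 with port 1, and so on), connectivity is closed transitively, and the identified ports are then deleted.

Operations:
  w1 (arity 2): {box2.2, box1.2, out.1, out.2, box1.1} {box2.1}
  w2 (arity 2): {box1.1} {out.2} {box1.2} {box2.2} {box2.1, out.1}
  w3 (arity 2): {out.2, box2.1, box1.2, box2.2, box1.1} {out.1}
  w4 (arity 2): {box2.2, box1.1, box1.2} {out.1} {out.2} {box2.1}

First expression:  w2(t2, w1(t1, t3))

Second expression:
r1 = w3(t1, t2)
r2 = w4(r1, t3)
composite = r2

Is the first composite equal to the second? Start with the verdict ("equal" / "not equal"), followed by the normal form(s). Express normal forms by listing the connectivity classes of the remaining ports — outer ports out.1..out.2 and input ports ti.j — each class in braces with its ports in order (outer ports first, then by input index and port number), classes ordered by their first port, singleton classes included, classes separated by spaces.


The first composite normalizes to {out.1, t1.1, t1.2, t3.2} {out.2} {t2.1} {t2.2} {t3.1}
The second composite normalizes to {out.1} {out.2} {t1.1, t1.2, t2.1, t2.2, t3.2} {t3.1}
The normal forms differ: not equal.

not equal; first: {out.1, t1.1, t1.2, t3.2} {out.2} {t2.1} {t2.2} {t3.1}; second: {out.1} {out.2} {t1.1, t1.2, t2.1, t2.2, t3.2} {t3.1}


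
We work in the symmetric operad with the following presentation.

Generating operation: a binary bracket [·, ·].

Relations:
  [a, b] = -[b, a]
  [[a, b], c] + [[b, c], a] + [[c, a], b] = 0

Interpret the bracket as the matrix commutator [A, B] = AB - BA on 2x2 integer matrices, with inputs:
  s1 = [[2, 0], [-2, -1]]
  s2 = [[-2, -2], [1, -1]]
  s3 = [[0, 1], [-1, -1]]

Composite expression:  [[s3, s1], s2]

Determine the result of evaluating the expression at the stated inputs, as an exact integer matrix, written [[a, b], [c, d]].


[[-5, 5], [5, 5]]

[s3, s1] = [[-2, -3], [-1, 2]]
[[s3, s1], s2] = [[-5, 5], [5, 5]]


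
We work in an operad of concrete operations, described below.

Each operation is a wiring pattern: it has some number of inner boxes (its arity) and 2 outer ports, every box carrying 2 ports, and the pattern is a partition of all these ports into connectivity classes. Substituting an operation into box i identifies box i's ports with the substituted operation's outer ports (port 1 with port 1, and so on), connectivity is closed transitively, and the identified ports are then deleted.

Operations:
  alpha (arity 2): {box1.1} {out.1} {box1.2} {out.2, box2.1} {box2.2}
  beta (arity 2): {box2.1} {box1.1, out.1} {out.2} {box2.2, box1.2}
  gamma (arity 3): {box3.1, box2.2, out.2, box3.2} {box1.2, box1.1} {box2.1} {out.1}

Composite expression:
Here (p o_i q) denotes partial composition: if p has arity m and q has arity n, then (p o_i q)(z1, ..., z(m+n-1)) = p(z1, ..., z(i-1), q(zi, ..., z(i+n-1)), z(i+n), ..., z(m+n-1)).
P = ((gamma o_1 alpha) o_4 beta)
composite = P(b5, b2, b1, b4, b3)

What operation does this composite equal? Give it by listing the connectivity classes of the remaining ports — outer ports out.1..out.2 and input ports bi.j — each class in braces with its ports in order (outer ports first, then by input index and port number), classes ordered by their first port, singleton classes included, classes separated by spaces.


{out.1} {out.2, b1.2, b4.1} {b1.1} {b2.1} {b2.2} {b3.1} {b3.2, b4.2} {b5.1} {b5.2}

Substituting into gamma glues patterns; closure does the rest.
stage alpha: inputs (b5, b2), connectivity {out.1} {out.2, b2.1} {b2.2} {b5.1} {b5.2}, out.j its boundary
stage beta: inputs (b4, b3), connectivity {out.1, b4.1} {out.2} {b3.1} {b3.2, b4.2}, out.j its boundary
stage gamma: inputs (b5, b2, b1, b4, b3), connectivity {out.1} {out.2, b1.2, b4.1} {b1.1} {b2.1} {b2.2} {b3.1} {b3.2, b4.2} {b5.1} {b5.2}, out.j its boundary


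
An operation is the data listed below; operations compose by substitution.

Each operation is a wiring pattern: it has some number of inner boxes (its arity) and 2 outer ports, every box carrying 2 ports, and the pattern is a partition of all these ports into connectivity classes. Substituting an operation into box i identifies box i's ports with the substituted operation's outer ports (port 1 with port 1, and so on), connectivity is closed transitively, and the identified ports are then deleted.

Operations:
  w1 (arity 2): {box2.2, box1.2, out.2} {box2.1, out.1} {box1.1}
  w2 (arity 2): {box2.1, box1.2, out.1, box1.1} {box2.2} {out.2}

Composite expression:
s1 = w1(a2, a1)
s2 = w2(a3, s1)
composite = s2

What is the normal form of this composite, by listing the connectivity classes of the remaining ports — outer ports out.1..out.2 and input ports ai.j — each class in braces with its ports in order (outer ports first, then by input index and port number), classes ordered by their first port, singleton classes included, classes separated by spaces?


{out.1, a1.1, a3.1, a3.2} {out.2} {a1.2, a2.2} {a2.1}

Substituting into w2 glues patterns; closure does the rest.
w1 over (a2, a1) gives {out.1, a1.1} {out.2, a1.2, a2.2} {a2.1}, out.j being that stage's outer ports
w2 over (a3, a2, a1) gives {out.1, a1.1, a3.1, a3.2} {out.2} {a1.2, a2.2} {a2.1}, out.j being that stage's outer ports


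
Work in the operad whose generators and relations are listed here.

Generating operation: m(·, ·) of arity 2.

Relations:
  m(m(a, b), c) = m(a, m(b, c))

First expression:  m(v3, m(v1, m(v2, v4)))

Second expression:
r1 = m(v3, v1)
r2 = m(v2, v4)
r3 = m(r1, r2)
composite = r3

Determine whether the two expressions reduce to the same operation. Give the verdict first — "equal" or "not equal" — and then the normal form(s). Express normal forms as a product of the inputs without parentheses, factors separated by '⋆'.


equal: each reduces to v3 ⋆ v1 ⋆ v2 ⋆ v4

In normal form, the first expression is v3 ⋆ v1 ⋆ v2 ⋆ v4
In normal form, the second expression is v3 ⋆ v1 ⋆ v2 ⋆ v4
One common form — equal.


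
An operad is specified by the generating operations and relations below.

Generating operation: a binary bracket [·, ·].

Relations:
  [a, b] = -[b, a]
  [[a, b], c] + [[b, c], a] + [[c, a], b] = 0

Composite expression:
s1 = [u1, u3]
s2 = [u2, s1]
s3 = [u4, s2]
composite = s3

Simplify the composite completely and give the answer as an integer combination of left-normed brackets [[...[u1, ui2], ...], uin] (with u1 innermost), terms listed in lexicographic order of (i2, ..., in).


[[[u1, u3], u2], u4]


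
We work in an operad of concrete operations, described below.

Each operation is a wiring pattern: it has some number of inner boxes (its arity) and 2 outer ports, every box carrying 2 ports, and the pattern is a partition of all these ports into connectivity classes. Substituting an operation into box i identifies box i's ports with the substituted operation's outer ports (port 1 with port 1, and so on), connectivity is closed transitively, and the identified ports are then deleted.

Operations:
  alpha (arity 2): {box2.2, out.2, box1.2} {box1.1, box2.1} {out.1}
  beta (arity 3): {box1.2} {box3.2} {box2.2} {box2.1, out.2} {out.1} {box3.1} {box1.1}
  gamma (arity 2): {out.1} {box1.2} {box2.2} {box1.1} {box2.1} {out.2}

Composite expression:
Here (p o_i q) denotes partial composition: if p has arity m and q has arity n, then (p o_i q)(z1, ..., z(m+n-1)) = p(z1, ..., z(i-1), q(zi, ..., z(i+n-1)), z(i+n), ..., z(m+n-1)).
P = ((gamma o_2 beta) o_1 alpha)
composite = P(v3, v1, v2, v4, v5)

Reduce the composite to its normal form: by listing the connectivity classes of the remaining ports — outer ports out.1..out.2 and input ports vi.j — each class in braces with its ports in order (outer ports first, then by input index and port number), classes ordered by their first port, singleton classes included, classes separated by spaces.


{out.1} {out.2} {v1.1, v3.1} {v1.2, v3.2} {v2.1} {v2.2} {v4.1} {v4.2} {v5.1} {v5.2}

Two ports join when wires chain via gamma-identified ports.
the subtree at alpha composes to {out.1} {out.2, v1.2, v3.2} {v1.1, v3.1} on (v3, v1); out.j = own outer ports
the subtree at beta composes to {out.1} {out.2, v4.1} {v2.1} {v2.2} {v4.2} {v5.1} {v5.2} on (v2, v4, v5); out.j = own outer ports
the subtree at gamma composes to {out.1} {out.2} {v1.1, v3.1} {v1.2, v3.2} {v2.1} {v2.2} {v4.1} {v4.2} {v5.1} {v5.2} on (v3, v1, v2, v4, v5); out.j = own outer ports


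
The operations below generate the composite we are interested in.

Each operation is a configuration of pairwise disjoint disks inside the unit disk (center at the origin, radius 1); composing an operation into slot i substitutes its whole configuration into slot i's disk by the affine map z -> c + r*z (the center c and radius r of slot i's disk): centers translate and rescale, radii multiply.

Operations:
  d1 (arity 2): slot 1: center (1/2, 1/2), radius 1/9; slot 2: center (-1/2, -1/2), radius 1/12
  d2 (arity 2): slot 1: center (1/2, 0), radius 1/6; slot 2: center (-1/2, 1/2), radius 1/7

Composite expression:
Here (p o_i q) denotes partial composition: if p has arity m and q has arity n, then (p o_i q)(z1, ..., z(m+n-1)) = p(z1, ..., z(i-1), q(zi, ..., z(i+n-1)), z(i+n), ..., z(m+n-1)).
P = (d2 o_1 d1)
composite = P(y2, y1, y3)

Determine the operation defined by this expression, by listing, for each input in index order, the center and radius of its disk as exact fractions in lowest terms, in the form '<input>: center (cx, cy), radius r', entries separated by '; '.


Follow each y-input down from d2: c' goes to c + r*c', radius to r*r'.
input y2: composing its 2 substitution steps yields center (7/12, 1/12), radius 1/54
input y1: composing its 2 substitution steps yields center (5/12, -1/12), radius 1/72
input y3: composing its 1 substitution step yields center (-1/2, 1/2), radius 1/7

y1: center (5/12, -1/12), radius 1/72; y2: center (7/12, 1/12), radius 1/54; y3: center (-1/2, 1/2), radius 1/7


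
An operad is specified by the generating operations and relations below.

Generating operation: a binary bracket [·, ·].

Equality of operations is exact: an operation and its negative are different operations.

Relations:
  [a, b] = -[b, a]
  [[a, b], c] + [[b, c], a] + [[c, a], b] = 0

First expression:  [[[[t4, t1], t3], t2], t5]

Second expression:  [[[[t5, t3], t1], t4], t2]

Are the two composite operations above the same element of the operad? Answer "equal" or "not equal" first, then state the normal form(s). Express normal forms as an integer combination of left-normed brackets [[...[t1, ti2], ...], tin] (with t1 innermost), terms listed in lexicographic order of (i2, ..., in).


not equal; the first gives -[[[[t1, t4], t3], t2], t5] and the second [[[[t1, t3], t5], t4], t2] - [[[[t1, t5], t3], t4], t2]

Normal form of the first expression: -[[[[t1, t4], t3], t2], t5]
Normal form of the second expression: [[[[t1, t3], t5], t4], t2] - [[[[t1, t5], t3], t4], t2]
They disagree, so not equal.


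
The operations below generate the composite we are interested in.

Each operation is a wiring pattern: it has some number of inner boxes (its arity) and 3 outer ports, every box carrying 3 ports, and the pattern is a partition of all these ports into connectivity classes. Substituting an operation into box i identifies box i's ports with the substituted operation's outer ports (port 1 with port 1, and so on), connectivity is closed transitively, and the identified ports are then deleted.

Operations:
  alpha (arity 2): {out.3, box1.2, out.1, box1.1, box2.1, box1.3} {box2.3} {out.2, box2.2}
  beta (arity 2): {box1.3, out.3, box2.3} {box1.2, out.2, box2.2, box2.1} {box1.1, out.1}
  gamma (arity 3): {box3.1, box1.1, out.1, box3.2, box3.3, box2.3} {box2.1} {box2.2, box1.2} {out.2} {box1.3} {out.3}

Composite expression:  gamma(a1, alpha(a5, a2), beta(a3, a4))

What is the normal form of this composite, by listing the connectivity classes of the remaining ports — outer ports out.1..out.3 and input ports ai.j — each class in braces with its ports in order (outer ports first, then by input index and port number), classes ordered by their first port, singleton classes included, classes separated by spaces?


{out.1, a1.1, a2.1, a3.1, a3.2, a3.3, a4.1, a4.2, a4.3, a5.1, a5.2, a5.3} {out.2} {out.3} {a1.2, a2.2} {a1.3} {a2.3}

Connectivity passes through glued gamma-boundaries; trace each wire chain.
alpha over (a5, a2) gives {out.1, out.3, a2.1, a5.1, a5.2, a5.3} {out.2, a2.2} {a2.3}, out.j being that stage's outer ports
beta over (a3, a4) gives {out.1, a3.1} {out.2, a3.2, a4.1, a4.2} {out.3, a3.3, a4.3}, out.j being that stage's outer ports
gamma over (a1, a5, a2, a3, a4) gives {out.1, a1.1, a2.1, a3.1, a3.2, a3.3, a4.1, a4.2, a4.3, a5.1, a5.2, a5.3} {out.2} {out.3} {a1.2, a2.2} {a1.3} {a2.3}, out.j being that stage's outer ports


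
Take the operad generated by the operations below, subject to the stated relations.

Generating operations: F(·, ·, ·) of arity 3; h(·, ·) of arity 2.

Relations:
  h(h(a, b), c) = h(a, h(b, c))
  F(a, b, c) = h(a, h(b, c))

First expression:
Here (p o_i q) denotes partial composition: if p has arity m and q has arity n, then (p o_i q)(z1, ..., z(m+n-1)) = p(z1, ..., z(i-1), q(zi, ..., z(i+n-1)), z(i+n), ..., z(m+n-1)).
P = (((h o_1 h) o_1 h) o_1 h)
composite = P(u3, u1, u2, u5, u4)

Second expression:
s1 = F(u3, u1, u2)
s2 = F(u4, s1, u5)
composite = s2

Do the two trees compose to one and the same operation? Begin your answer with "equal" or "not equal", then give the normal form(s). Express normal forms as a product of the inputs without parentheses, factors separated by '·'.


In normal form, the first expression is u3 · u1 · u2 · u5 · u4
In normal form, the second expression is u4 · u3 · u1 · u2 · u5
The normal forms differ: not equal.

not equal; first: u3 · u1 · u2 · u5 · u4; second: u4 · u3 · u1 · u2 · u5


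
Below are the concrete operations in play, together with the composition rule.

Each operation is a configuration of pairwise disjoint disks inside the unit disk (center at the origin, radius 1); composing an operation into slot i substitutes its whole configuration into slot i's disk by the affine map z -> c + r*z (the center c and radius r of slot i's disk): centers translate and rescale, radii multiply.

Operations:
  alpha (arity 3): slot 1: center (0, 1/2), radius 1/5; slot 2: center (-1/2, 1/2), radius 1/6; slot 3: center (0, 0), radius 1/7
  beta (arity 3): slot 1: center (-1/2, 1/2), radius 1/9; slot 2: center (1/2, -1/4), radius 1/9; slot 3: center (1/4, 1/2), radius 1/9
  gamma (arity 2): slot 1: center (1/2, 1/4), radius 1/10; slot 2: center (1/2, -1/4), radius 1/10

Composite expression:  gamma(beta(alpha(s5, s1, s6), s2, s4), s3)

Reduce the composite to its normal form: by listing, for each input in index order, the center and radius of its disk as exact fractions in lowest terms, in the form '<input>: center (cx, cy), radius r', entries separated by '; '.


Affine substitution under gamma: radii multiply and s-centers shift.
s5 passes through 3 substitutions, ending at center (9/20, 11/36), radius 1/450
s1 passes through 3 substitutions, ending at center (4/9, 11/36), radius 1/540
s6 passes through 3 substitutions, ending at center (9/20, 3/10), radius 1/630
s2 passes through 2 substitutions, ending at center (11/20, 9/40), radius 1/90
s4 passes through 2 substitutions, ending at center (21/40, 3/10), radius 1/90
s3 passes through 1 substitution, ending at center (1/2, -1/4), radius 1/10

s1: center (4/9, 11/36), radius 1/540; s2: center (11/20, 9/40), radius 1/90; s3: center (1/2, -1/4), radius 1/10; s4: center (21/40, 3/10), radius 1/90; s5: center (9/20, 11/36), radius 1/450; s6: center (9/20, 3/10), radius 1/630


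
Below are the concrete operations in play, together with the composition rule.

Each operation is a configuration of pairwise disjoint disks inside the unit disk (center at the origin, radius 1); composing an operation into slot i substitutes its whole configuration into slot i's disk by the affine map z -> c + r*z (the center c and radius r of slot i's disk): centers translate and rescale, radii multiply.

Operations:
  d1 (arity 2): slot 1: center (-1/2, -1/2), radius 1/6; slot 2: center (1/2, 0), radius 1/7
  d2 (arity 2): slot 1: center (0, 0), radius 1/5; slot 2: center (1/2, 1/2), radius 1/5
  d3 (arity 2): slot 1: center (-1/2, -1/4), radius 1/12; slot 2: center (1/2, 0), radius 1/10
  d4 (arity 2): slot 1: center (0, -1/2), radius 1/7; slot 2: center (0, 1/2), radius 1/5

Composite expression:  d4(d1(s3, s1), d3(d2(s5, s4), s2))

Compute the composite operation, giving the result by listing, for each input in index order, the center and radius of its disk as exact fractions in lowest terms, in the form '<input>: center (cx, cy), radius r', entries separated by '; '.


s1: center (1/14, -1/2), radius 1/49; s2: center (1/10, 1/2), radius 1/50; s3: center (-1/14, -4/7), radius 1/42; s4: center (-11/120, 11/24), radius 1/300; s5: center (-1/10, 9/20), radius 1/300

Only the slot chain above each s matters under d4; compose those maps.
input s3: applying the 2 nested substitutions gives center (-1/14, -4/7), radius 1/42
input s1: applying the 2 nested substitutions gives center (1/14, -1/2), radius 1/49
input s5: applying the 3 nested substitutions gives center (-1/10, 9/20), radius 1/300
input s4: applying the 3 nested substitutions gives center (-11/120, 11/24), radius 1/300
input s2: applying the 2 nested substitutions gives center (1/10, 1/2), radius 1/50


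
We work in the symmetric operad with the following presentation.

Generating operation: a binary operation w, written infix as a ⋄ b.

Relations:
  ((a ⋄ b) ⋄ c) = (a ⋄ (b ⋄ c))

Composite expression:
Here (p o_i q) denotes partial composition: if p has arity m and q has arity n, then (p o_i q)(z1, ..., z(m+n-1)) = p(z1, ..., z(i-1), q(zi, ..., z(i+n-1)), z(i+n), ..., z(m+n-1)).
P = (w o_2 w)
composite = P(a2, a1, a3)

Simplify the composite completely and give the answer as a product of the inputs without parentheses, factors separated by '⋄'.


a2 ⋄ a1 ⋄ a3


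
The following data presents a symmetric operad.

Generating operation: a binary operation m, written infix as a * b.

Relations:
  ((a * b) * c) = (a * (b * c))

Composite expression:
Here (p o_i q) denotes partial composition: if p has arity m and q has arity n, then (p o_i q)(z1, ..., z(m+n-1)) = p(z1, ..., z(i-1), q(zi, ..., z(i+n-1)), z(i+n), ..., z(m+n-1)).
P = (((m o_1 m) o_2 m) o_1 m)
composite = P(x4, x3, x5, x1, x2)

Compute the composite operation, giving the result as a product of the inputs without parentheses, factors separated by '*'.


Every regrouping of m is equal, so read the x-inputs in written order.
(x4 * x3) unparenthesizes to x4 * x3
(x5 * x1) unparenthesizes to x5 * x1
((x4 * x3) * (x5 * x1)) unparenthesizes to x4 * x3 * x5 * x1
(((x4 * x3) * (x5 * x1)) * x2) unparenthesizes to x4 * x3 * x5 * x1 * x2

x4 * x3 * x5 * x1 * x2


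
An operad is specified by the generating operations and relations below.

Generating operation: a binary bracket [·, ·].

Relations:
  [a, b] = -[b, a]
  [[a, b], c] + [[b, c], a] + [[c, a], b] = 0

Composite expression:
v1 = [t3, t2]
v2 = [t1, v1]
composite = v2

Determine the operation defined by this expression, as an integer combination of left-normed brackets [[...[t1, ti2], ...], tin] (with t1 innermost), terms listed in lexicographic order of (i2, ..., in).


Expand each bracket as ab - ba; the t1-initial words give the coefficients.
Composite bracket: [t1, [t3, t2]]
The bracket unfolds into 4 signed words via [a, b] = ab - ba (2^2 = 4).
Words beginning with t1 determine it all:
  word t1t2t3 has sign -1, contributing -[[t1, t2], t3]
  word t1t3t2 has sign +1, contributing +[[t1, t3], t2]

-[[t1, t2], t3] + [[t1, t3], t2]


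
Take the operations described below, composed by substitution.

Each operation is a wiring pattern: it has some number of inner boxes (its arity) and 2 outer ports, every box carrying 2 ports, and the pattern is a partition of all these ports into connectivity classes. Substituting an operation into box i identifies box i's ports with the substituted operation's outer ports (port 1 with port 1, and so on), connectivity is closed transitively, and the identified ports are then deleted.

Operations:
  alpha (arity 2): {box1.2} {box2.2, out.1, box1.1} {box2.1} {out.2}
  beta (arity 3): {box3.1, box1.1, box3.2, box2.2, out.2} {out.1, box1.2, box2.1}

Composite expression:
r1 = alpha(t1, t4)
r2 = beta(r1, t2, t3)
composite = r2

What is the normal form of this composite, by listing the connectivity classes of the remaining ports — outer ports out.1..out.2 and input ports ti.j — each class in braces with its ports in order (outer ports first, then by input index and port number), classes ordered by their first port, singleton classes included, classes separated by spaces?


{out.1, t2.1} {out.2, t1.1, t2.2, t3.1, t3.2, t4.2} {t1.2} {t4.1}

Reachability decides: close wires over beta-identified ports.
after alpha, the pattern on (t1, t4) reads {out.1, t1.1, t4.2} {out.2} {t1.2} {t4.1} (out.j = its outer ports)
after beta, the pattern on (t1, t4, t2, t3) reads {out.1, t2.1} {out.2, t1.1, t2.2, t3.1, t3.2, t4.2} {t1.2} {t4.1} (out.j = its outer ports)


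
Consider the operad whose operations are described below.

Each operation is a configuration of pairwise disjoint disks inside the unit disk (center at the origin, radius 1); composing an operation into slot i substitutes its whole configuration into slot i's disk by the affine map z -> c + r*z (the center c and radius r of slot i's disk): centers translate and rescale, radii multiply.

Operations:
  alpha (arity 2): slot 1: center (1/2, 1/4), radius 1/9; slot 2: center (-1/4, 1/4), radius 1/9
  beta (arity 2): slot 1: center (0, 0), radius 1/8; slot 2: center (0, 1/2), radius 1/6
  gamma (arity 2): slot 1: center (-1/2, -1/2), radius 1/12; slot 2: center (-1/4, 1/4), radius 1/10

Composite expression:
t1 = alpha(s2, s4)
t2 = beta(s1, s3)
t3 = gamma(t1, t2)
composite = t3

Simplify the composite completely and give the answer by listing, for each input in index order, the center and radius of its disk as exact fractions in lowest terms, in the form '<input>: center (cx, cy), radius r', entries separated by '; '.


s1: center (-1/4, 1/4), radius 1/80; s2: center (-11/24, -23/48), radius 1/108; s3: center (-1/4, 3/10), radius 1/60; s4: center (-25/48, -23/48), radius 1/108


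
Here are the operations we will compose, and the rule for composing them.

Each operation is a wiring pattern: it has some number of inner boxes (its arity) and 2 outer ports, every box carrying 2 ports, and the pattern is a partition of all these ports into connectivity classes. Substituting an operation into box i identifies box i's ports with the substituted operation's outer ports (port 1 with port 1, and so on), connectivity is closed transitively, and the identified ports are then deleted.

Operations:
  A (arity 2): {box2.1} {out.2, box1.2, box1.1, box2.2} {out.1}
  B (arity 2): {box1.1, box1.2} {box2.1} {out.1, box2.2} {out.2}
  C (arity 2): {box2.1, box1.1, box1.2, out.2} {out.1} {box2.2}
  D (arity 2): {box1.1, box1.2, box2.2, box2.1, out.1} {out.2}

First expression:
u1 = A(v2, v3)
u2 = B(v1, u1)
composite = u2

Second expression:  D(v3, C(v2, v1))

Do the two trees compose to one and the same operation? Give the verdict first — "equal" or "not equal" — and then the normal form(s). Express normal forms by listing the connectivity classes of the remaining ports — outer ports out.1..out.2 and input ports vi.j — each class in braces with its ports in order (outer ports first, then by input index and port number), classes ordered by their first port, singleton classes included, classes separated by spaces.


not equal; the first gives {out.1, v2.1, v2.2, v3.2} {out.2} {v1.1, v1.2} {v3.1} and the second {out.1, v1.1, v2.1, v2.2, v3.1, v3.2} {out.2} {v1.2}


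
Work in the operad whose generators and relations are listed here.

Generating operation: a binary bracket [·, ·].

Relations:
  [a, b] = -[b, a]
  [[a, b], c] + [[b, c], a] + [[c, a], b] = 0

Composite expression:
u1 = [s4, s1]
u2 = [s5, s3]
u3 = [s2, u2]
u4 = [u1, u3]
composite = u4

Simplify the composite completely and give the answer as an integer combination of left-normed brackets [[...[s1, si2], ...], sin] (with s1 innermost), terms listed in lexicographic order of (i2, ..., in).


[[[[s1, s4], s2], s3], s5] - [[[[s1, s4], s2], s5], s3] - [[[[s1, s4], s3], s5], s2] + [[[[s1, s4], s5], s3], s2]

Skip Jacobi rewriting: expand, keep s1-initial words, read off terms.
Composite bracket: [[s4, s1], [s2, [s5, s3]]]
Full expansion: 16 signed words from ab - ba (2^4 = 16).
Collect the words opening with s1:
  s1s4s2s3s5 appears with sign +1, giving the term +[[[[s1, s4], s2], s3], s5]
  s1s4s2s5s3 appears with sign -1, giving the term -[[[[s1, s4], s2], s5], s3]
  s1s4s3s5s2 appears with sign -1, giving the term -[[[[s1, s4], s3], s5], s2]
  s1s4s5s3s2 appears with sign +1, giving the term +[[[[s1, s4], s5], s3], s2]


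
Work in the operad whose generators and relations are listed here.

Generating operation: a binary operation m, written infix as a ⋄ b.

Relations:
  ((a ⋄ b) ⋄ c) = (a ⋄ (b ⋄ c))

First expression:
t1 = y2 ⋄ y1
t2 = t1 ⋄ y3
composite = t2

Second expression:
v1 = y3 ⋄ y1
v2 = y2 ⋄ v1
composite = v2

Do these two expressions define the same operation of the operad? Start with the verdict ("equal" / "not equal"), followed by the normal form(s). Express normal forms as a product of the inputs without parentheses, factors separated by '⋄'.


not equal; first: y2 ⋄ y1 ⋄ y3; second: y2 ⋄ y3 ⋄ y1

The first expression reduces to y2 ⋄ y1 ⋄ y3
The second expression reduces to y2 ⋄ y3 ⋄ y1
No match — not equal.


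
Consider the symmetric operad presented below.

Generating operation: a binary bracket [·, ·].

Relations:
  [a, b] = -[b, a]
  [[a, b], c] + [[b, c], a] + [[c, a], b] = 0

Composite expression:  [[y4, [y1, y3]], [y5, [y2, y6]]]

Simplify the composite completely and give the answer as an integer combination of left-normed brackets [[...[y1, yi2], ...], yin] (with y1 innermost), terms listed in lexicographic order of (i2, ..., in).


Left-normed coefficients sit on the y1-initial expansion words.
Composite bracket: [[y4, [y1, y3]], [y5, [y2, y6]]]
Full expansion: 32 signed words from ab - ba (2^5 = 32).
Only words starting with y1 matter:
  from y1y3y4y2y6y5, sign +1: term +[[[[[y1, y3], y4], y2], y6], y5]
  from y1y3y4y5y2y6, sign -1: term -[[[[[y1, y3], y4], y5], y2], y6]
  from y1y3y4y5y6y2, sign +1: term +[[[[[y1, y3], y4], y5], y6], y2]
  from y1y3y4y6y2y5, sign -1: term -[[[[[y1, y3], y4], y6], y2], y5]

[[[[[y1, y3], y4], y2], y6], y5] - [[[[[y1, y3], y4], y5], y2], y6] + [[[[[y1, y3], y4], y5], y6], y2] - [[[[[y1, y3], y4], y6], y2], y5]


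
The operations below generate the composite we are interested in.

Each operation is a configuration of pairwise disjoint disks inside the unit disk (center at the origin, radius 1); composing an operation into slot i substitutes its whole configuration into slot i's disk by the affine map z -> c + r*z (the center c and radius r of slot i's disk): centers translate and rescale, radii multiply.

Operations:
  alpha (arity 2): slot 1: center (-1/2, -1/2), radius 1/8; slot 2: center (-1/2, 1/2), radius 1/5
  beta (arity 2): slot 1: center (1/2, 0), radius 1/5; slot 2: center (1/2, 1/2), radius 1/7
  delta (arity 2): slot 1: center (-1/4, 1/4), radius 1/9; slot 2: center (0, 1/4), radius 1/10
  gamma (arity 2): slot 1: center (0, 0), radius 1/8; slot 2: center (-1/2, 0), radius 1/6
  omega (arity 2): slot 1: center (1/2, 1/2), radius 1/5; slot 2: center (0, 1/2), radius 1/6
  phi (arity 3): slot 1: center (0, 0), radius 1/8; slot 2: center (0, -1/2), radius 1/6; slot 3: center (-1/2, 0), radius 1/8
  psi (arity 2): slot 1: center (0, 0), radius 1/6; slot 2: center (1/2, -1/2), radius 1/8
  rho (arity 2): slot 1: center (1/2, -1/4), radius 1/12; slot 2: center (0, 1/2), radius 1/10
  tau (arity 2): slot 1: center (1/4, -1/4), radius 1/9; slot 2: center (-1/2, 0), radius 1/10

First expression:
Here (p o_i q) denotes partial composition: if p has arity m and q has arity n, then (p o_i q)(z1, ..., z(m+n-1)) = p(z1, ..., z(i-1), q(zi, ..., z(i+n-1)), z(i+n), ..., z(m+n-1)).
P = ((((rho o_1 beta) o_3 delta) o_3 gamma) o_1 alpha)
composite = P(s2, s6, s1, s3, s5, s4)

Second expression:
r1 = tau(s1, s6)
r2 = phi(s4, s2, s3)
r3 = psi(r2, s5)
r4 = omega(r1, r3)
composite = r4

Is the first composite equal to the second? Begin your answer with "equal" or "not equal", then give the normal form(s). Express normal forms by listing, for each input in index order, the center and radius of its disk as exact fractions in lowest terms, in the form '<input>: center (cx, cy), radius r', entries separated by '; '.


Normal form of the first expression: s1: center (13/24, -5/24), radius 1/84; s2: center (8/15, -31/120), radius 1/480; s3: center (-1/40, 21/40), radius 1/720; s4: center (0, 21/40), radius 1/100; s5: center (-11/360, 21/40), radius 1/540; s6: center (8/15, -29/120), radius 1/300
Normal form of the second expression: s1: center (11/20, 9/20), radius 1/45; s2: center (0, 35/72), radius 1/216; s3: center (-1/72, 1/2), radius 1/288; s4: center (0, 1/2), radius 1/288; s5: center (1/12, 5/12), radius 1/48; s6: center (2/5, 1/2), radius 1/50
Distinct normal forms: not equal.

not equal; first: s1: center (13/24, -5/24), radius 1/84; s2: center (8/15, -31/120), radius 1/480; s3: center (-1/40, 21/40), radius 1/720; s4: center (0, 21/40), radius 1/100; s5: center (-11/360, 21/40), radius 1/540; s6: center (8/15, -29/120), radius 1/300; second: s1: center (11/20, 9/20), radius 1/45; s2: center (0, 35/72), radius 1/216; s3: center (-1/72, 1/2), radius 1/288; s4: center (0, 1/2), radius 1/288; s5: center (1/12, 5/12), radius 1/48; s6: center (2/5, 1/2), radius 1/50


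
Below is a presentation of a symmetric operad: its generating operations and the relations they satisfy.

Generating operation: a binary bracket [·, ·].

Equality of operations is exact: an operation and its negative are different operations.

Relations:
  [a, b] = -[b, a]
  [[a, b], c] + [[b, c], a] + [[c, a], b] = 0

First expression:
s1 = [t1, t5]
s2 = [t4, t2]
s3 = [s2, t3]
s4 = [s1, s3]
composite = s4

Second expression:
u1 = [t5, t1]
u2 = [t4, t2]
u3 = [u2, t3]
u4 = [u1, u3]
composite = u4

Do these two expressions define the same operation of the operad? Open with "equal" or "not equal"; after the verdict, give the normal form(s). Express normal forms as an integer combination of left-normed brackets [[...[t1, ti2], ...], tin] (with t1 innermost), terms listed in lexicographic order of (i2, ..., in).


Normal form of the first expression: -[[[[t1, t5], t2], t4], t3] + [[[[t1, t5], t3], t2], t4] - [[[[t1, t5], t3], t4], t2] + [[[[t1, t5], t4], t2], t3]
Normal form of the second expression: [[[[t1, t5], t2], t4], t3] - [[[[t1, t5], t3], t2], t4] + [[[[t1, t5], t3], t4], t2] - [[[[t1, t5], t4], t2], t3]
They disagree, so not equal.

not equal; the first gives -[[[[t1, t5], t2], t4], t3] + [[[[t1, t5], t3], t2], t4] - [[[[t1, t5], t3], t4], t2] + [[[[t1, t5], t4], t2], t3] and the second [[[[t1, t5], t2], t4], t3] - [[[[t1, t5], t3], t2], t4] + [[[[t1, t5], t3], t4], t2] - [[[[t1, t5], t4], t2], t3]


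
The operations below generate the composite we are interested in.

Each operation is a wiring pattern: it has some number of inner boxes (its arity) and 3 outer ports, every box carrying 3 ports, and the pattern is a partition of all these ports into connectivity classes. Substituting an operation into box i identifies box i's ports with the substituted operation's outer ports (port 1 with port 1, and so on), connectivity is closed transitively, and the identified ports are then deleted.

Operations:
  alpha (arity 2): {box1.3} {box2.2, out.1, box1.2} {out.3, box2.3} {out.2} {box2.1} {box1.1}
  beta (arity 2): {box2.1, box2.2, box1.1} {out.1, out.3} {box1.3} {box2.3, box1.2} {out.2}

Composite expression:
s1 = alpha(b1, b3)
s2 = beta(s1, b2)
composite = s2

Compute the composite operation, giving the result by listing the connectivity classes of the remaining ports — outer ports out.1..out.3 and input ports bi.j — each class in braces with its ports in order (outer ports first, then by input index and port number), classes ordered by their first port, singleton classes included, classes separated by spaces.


{out.1, out.3} {out.2} {b1.1} {b1.2, b2.1, b2.2, b3.2} {b1.3} {b2.3} {b3.1} {b3.3}

Connectivity passes through glued beta-boundaries; trace each wire chain.
stage alpha: inputs (b1, b3), connectivity {out.1, b1.2, b3.2} {out.2} {out.3, b3.3} {b1.1} {b1.3} {b3.1}, out.j its boundary
stage beta: inputs (b1, b3, b2), connectivity {out.1, out.3} {out.2} {b1.1} {b1.2, b2.1, b2.2, b3.2} {b1.3} {b2.3} {b3.1} {b3.3}, out.j its boundary


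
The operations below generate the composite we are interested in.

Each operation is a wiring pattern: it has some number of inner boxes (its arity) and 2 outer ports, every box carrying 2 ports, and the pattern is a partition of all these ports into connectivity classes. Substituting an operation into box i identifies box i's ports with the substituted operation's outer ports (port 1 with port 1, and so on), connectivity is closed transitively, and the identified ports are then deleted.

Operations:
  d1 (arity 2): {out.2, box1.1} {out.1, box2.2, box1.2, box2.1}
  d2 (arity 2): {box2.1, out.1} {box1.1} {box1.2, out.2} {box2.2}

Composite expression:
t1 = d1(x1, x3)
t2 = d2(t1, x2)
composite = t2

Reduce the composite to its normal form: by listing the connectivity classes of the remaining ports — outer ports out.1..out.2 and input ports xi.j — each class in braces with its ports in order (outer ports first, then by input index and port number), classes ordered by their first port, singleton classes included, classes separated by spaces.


{out.1, x2.1} {out.2, x1.1} {x1.2, x3.1, x3.2} {x2.2}

Reachability decides: close wires over d2-identified ports.
stage d1: inputs (x1, x3), connectivity {out.1, x1.2, x3.1, x3.2} {out.2, x1.1}, out.j its boundary
stage d2: inputs (x1, x3, x2), connectivity {out.1, x2.1} {out.2, x1.1} {x1.2, x3.1, x3.2} {x2.2}, out.j its boundary


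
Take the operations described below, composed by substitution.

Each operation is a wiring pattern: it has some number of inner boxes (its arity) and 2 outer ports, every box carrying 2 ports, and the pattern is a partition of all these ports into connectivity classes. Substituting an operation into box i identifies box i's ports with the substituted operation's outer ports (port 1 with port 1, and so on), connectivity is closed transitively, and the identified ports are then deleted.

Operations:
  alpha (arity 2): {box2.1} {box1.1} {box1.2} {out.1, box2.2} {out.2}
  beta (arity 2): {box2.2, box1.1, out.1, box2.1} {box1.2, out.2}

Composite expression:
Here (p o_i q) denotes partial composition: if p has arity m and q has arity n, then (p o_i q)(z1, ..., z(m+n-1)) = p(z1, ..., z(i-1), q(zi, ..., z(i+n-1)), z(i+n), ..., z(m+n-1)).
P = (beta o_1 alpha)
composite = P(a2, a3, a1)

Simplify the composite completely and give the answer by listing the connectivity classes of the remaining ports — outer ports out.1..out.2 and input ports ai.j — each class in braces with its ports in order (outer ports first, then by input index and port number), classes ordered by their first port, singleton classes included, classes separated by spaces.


After gluing at beta, chains via deleted ports link the a-ports.
the subtree at alpha composes to {out.1, a3.2} {out.2} {a2.1} {a2.2} {a3.1} on (a2, a3); out.j = own outer ports
the subtree at beta composes to {out.1, a1.1, a1.2, a3.2} {out.2} {a2.1} {a2.2} {a3.1} on (a2, a3, a1); out.j = own outer ports

{out.1, a1.1, a1.2, a3.2} {out.2} {a2.1} {a2.2} {a3.1}


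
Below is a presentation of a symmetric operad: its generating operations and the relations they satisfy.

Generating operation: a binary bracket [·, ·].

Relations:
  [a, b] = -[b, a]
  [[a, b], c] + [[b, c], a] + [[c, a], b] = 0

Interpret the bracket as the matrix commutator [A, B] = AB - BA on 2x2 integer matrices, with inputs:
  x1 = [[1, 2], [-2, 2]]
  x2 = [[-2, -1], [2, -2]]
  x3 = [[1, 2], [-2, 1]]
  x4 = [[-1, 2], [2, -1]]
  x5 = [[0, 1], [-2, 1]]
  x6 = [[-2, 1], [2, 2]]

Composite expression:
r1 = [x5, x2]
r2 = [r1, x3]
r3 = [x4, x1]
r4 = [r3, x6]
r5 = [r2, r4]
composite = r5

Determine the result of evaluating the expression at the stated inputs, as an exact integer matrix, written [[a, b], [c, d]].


[[0, 96], [480, 0]]

[x5, x2] = [[0, 1], [2, 0]]
[[x5, x2], x3] = [[-6, 0], [0, 6]]
[x4, x1] = [[-8, 2], [-2, 8]]
[[x4, x1], x6] = [[6, -8], [40, -6]]
[[[x5, x2], x3], [[x4, x1], x6]] = [[0, 96], [480, 0]]


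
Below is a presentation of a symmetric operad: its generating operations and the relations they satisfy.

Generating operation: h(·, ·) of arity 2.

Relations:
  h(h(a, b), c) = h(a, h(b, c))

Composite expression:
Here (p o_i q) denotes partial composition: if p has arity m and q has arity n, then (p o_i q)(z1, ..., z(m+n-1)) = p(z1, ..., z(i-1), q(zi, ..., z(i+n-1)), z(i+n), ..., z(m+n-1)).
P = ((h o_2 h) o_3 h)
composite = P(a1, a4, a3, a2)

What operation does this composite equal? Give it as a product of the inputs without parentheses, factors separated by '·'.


a1 · a4 · a3 · a2

Key point: h is associative — brackets drop, the a-order remains.
h(a3, a2) unparenthesizes to a3 · a2
h(a4, h(a3, a2)) unparenthesizes to a4 · a3 · a2
h(a1, h(a4, h(a3, a2))) unparenthesizes to a1 · a4 · a3 · a2


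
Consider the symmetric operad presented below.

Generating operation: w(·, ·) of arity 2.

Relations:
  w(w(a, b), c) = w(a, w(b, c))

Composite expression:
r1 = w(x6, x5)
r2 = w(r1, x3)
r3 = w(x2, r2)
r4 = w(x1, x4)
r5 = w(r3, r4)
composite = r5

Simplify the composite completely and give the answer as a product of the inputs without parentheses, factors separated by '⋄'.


Under associativity of w, the answer is the x's in reading order.
w(x6, x5) linearizes to x6 ⋄ x5
w(w(x6, x5), x3) linearizes to x6 ⋄ x5 ⋄ x3
w(x2, w(w(x6, x5), x3)) linearizes to x2 ⋄ x6 ⋄ x5 ⋄ x3
w(x1, x4) linearizes to x1 ⋄ x4
w(w(x2, w(w(x6, x5), x3)), w(x1, x4)) linearizes to x2 ⋄ x6 ⋄ x5 ⋄ x3 ⋄ x1 ⋄ x4

x2 ⋄ x6 ⋄ x5 ⋄ x3 ⋄ x1 ⋄ x4


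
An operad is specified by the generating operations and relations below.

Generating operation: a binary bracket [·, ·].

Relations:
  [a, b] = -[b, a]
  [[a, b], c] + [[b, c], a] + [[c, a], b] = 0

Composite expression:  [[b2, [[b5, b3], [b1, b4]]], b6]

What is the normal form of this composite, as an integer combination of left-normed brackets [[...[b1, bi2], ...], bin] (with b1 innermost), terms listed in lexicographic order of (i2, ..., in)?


Expand each bracket as ab - ba; the b1-initial words give the coefficients.
Composite bracket: [[b2, [[b5, b3], [b1, b4]]], b6]
Each bracket splits as ab - ba, giving 32 signed words (2^5 = 32).
Coefficients come from the b1-initial words:
  sign of b1b4b3b5b2b6 is -1, so it contributes -[[[[[b1, b4], b3], b5], b2], b6]
  sign of b1b4b5b3b2b6 is +1, so it contributes +[[[[[b1, b4], b5], b3], b2], b6]

-[[[[[b1, b4], b3], b5], b2], b6] + [[[[[b1, b4], b5], b3], b2], b6]
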